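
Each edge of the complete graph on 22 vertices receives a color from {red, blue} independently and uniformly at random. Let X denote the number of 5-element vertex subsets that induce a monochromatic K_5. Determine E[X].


Let X = Σ_S X_S over the C(22, 5) = 26334 subsets S of size 5, where X_S = 1 if the K_5 on S is monochromatic.
For a fixed S, the K_5 on S has C(5, 2) = 10 edges. P[all 10 edges red] = (1/2)^10, and likewise for blue, so P[monochromatic] = 2·(1/2)^10 = 2^{1 − 10} = 1/512.
By linearity of expectation: E[X] = C(22, 5) · 2^{1 − 10} = 26334 · 1/512 = 13167/256.
Numerically: E[X] ≈ 51.43359.

E[X] = C(22,5)·2^(1−C(5,2)) = 13167/256 ≈ 51.43359.


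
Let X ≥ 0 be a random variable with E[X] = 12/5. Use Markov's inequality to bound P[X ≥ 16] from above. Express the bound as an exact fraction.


μ = E[X] = 12/5, a = 16.
Markov: P[X ≥ 16] ≤ μ/a = (12/5)/16 = 3/20.
Numerically: ≈ 0.150.
(Since a = 16 > μ = 2.400, the bound 3/20 is < 1 and informative.)

P[X ≥ 16] ≤ 3/20 ≈ 0.150.


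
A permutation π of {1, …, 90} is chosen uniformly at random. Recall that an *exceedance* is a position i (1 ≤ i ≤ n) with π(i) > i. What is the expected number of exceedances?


Write X = Σ_{i=1}^{90} X_i, where X_i = 1_{π(i) > i}.
For each fixed i, π(i) is uniform over {1, …, 90} (marginal of a uniform permutation), so P[π(i) > i] = (n − i)/n. Summing: Σ_{i=1}^{90} (n − i)/n = (0 + 1 + … + 89)/90 = 90(90 − 1)/(2·90) = (90 − 1)/2.
Hence E[X] = Σ_{i=1}^{90} (90 − i)/90 = 89/2 ≈ 44.500000.

E[X] = 89/2 = 44.500000.


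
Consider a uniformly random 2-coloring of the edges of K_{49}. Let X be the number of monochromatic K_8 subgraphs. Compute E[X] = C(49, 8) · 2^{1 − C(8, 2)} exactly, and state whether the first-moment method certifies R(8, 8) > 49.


E[X] = C(49, 8) · 2^{1 − 28} = 450978066 · 2^{−27} = 450978066/134217728.
As a reduced fraction: E[X] = 225489033/67108864 ≈ 3.3600.
Is E[X] < 1? NO.
Since E[X] ≥ 1, the first-moment bound is inconclusive at n = 49; it does NOT by itself certify R(8, 8) > 49.

E[X] = 225489033/67108864 ≈ 3.3600; E[X] ≥ 1; first-moment method inconclusive here.


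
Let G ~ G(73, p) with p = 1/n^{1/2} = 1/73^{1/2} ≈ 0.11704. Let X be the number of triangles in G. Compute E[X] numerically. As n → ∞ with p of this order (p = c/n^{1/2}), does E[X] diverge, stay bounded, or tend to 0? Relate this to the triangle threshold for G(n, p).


Number of potential triangles: C(73, 3) = 62196.
Each occurs with probability p³ ≈ (0.11704)³ ≈ 1.6033034e-03.
By linearity: E[X] = C(73, 3)·p³ ≈ 62196 · 1.6033034e-03 ≈ 99.71906.
Since α = 1/2 < 1, p = c/n^{1/2} ≫ 1/n is above the triangle threshold p ~ 1/n. Asymptotically E[X] ~ (c³/6)·n^{3(1−α)} = (1³/6)·n^{1.5} → ∞; triangles are abundant w.h.p.

E[X] ≈ 99.71906; in regime p = Θ(1/n^{1/2}) E[X] diverges (above the triangle threshold p ~ 1/n).


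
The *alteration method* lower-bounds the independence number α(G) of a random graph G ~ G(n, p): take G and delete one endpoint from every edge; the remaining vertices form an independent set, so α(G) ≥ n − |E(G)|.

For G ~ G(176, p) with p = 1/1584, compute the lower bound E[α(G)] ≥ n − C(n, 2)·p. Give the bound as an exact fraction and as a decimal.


E[|E(G)|] = C(176, 2)·p = 15400 · (1/1584) = 175/18.
E[α(G)] ≥ n − E[|E(G)|] = 176 − 175/18 = 2993/18.
Numerically: ≈ 166.278.
(This is only a lower bound; the true E[α(G)] may be larger.)

E[α(G)] ≥ 2993/18 ≈ 166.278.


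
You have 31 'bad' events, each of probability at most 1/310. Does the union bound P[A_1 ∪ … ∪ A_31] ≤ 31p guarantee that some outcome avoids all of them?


Union bound: P[∪_{i=1}^{31} A_i] ≤ Σ_i P[A_i] ≤ 31·p = 31·(1/310) = 1/10.
Numerically: 1/10 ≈ 0.1000.
Is 1/10 < 1? YES.
Since P[∪ A_i] ≤ 1/10 < 1, the complement has P[∩ A_i^c] ≥ 1 − 1/10 = 9/10 > 0, so some outcome avoids every A_i.

31·p = 1/10 ≈ 0.1000; existence CERTIFIED by the union bound.


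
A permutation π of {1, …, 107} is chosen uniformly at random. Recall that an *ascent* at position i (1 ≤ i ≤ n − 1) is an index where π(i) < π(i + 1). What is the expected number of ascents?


Write X = Σ X_I over i = 1, …, 106, with X_I the indicator of one ascent.
There are 106 indicators.
For each fixed i, the pair (π(i), π(i+1)) is a uniformly random ordered pair of distinct values from {1, …, 107}; by symmetry P[π(i) < π(i+1)] = 1/2.
By linearity: E[X] = 106 · (1/2) = (107 − 1) · (1/2) = 53 ≈ 53.0000.

E[X] = 53 = 53.0000.


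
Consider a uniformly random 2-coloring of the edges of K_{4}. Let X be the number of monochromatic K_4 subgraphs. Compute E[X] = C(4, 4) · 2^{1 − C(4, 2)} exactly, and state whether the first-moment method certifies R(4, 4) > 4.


E[X] = C(4, 4) · 2^{1 − 6} = 1 · 2^{−5} = 1/32.
As a reduced fraction: E[X] = 1/32 ≈ 0.031.
Is E[X] < 1? YES.
Since E[X] < 1, there exists a 2-coloring of K_{4} with no monochromatic K_4; hence R(4, 4) > 4.

E[X] = 1/32 ≈ 0.031; E[X] < 1, so R(4, 4) > 4.


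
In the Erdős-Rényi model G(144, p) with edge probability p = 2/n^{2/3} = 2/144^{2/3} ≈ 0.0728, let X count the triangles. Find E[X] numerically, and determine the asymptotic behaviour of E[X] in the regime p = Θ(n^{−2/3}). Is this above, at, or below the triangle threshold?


Number of potential triangles: C(144, 3) = 487344.
Each occurs with probability p³ ≈ (0.0728)³ ≈ 3.85802e-04.
By linearity: E[X] = C(144, 3)·p³ ≈ 487344 · 3.85802e-04 ≈ 188.019.
Since α = 2/3 < 1, p = c/n^{2/3} ≫ 1/n is above the triangle threshold p ~ 1/n. Asymptotically E[X] ~ (c³/6)·n^{3(1−α)} = (2³/6)·n^{1} → ∞; triangles are abundant w.h.p.

E[X] ≈ 188.019; in regime p = Θ(1/n^{2/3}) E[X] diverges (above the triangle threshold p ~ 1/n).


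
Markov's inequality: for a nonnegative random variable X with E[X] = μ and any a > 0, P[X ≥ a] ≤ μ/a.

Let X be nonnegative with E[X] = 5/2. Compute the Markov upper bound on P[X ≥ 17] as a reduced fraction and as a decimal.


μ = E[X] = 5/2, a = 17.
Markov: P[X ≥ 17] ≤ μ/a = (5/2)/17 = 5/34.
Numerically: ≈ 0.1471.
(Since a = 17 > μ = 2.5000, the bound 5/34 is < 1 and informative.)

P[X ≥ 17] ≤ 5/34 ≈ 0.1471.


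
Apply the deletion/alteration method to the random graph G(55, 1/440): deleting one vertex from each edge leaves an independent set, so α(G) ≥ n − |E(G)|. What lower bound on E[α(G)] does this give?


E[|E(G)|] = C(55, 2)·p = 1485 · (1/440) = 27/8.
E[α(G)] ≥ n − E[|E(G)|] = 55 − 27/8 = 413/8.
Numerically: ≈ 51.625000.
(This is only a lower bound; the true E[α(G)] may be larger.)

E[α(G)] ≥ 413/8 ≈ 51.625000.


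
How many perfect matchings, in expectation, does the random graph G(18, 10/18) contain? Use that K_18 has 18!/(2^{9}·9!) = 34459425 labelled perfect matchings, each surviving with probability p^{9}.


K_18 has 18!/(2^{9}·9!) = 34459425 labelled perfect matchings.
For each such perfect matching H, let X_H = 1 if all 9 edges of H are present in G. Then P[X_H = 1] = p^{9} = (5/9)^{9} = 1953125/387420489.
By linearity of expectation: E[X] = Σ_H E[X_H] = 34459425 · p^{9} = 34459425 · 1953125/387420489 = 830908203125/4782969.
Numerically: E[X] ≈ 173722.

E[X] = 34459425 · (5/9)^{9} = 830908203125/4782969 ≈ 173722.


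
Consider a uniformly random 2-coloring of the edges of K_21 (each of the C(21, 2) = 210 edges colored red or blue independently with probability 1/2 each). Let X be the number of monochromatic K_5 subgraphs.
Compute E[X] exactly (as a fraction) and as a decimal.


Let X = Σ_S X_S over the C(21, 5) = 20349 subsets S of size 5, where X_S = 1 if the K_5 on S is monochromatic.
For a fixed S, the K_5 on S has C(5, 2) = 10 edges. P[all 10 edges red] = (1/2)^10, and likewise for blue, so P[monochromatic] = 2·(1/2)^10 = 2^{1 − 10} = 1/512.
Summing: E[X] = C(21, 5) · 2^{1 − 10} = 20349 · 1/512 = 20349/512.
Numerically: E[X] ≈ 39.744141.

E[X] = C(21,5)·2^(1−C(5,2)) = 20349/512 ≈ 39.744141.


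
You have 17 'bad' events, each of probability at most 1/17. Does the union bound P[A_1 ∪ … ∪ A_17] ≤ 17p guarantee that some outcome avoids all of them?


Union bound: P[∪_{i=1}^{17} A_i] ≤ Σ_i P[A_i] ≤ 17·p = 17·(1/17) = 1.
Numerically: 1 ≈ 1.000.
Is 1 < 1? NO.
Since the bound 1 is ≥ 1, the union bound is uninformative here; it does NOT by itself certify existence.

17·p = 1 ≈ 1.000; existence NOT certified by the union bound.


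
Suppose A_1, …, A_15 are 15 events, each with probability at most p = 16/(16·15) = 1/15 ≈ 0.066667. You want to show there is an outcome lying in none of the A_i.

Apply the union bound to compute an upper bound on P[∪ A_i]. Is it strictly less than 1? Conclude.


Union bound: P[∪_{i=1}^{15} A_i] ≤ Σ_i P[A_i] ≤ 15·p = 15·(1/15) = 1.
Numerically: 1 ≈ 1.000000.
Is 1 < 1? NO.
Since the bound 1 is ≥ 1, the union bound is uninformative here; it does NOT by itself certify existence.

15·p = 1 ≈ 1.000000; existence NOT certified by the union bound.


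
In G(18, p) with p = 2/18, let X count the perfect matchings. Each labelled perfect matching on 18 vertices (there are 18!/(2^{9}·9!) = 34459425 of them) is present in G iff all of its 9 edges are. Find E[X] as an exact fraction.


K_18 has 18!/(2^{9}·9!) = 34459425 labelled perfect matchings.
For each such perfect matching H, let X_H = 1 if all 9 edges of H are present in G. Then P[X_H = 1] = p^{9} = (1/9)^{9} = 1/387420489.
By linearity of expectation: E[X] = Σ_H E[X_H] = 34459425 · p^{9} = 34459425 · 1/387420489 = 425425/4782969.
Numerically: E[X] ≈ 0.0889458.

E[X] = 34459425 · (1/9)^{9} = 425425/4782969 ≈ 0.0889458.


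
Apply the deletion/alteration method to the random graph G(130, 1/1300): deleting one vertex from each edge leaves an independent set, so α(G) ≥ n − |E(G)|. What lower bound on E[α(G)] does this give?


E[|E(G)|] = C(130, 2)·p = 8385 · (1/1300) = 129/20.
E[α(G)] ≥ n − E[|E(G)|] = 130 − 129/20 = 2471/20.
Numerically: ≈ 123.5500.
(This is only a lower bound; the true E[α(G)] may be larger.)

E[α(G)] ≥ 2471/20 ≈ 123.5500.


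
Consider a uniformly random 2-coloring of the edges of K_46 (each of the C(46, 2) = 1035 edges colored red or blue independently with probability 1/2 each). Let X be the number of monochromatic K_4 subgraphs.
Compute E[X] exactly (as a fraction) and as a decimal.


Let X = Σ_S X_S over the C(46, 4) = 163185 subsets S of size 4, where X_S = 1 if the K_4 on S is monochromatic.
For a fixed S, the K_4 on S has C(4, 2) = 6 edges. P[all 6 edges red] = (1/2)^6, and likewise for blue, so P[monochromatic] = 2·(1/2)^6 = 2^{1 − 6} = 1/32.
By linearity of expectation: E[X] = C(46, 4) · 2^{1 − 6} = 163185 · 1/32 = 163185/32.
Numerically: E[X] ≈ 5099.5312.

E[X] = C(46,4)·2^(1−C(4,2)) = 163185/32 ≈ 5099.5312.


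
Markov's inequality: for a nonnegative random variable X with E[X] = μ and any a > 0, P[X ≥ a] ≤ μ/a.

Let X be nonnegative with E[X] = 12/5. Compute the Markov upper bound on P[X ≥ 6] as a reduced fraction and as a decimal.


μ = E[X] = 12/5, a = 6.
Markov: P[X ≥ 6] ≤ μ/a = (12/5)/6 = 2/5.
Numerically: ≈ 0.4000.
(Since a = 6 > μ = 2.4000, the bound 2/5 is < 1 and informative.)

P[X ≥ 6] ≤ 2/5 ≈ 0.4000.


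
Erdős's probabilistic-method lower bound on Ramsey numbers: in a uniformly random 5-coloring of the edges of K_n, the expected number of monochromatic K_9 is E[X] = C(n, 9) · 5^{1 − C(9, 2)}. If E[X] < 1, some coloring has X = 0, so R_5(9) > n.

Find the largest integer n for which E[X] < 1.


We need C(n, 9) · 5^{1 − 36} < 1, i.e. C(n, 9) < 5^{36 − 1} = 2910383045673370361328125.
Check values of n near the boundary:
  n = 2167: C(2167, 9) = 2855899084841489792706810; 2855899084841489792706810 < 2910383045673370361328125? YES
  n = 2168: C(2168, 9) = 2867804175977929537095120; 2867804175977929537095120 < 2910383045673370361328125? YES
  n = 2169: C(2169, 9) = 2879753360044504243499683; 2879753360044504243499683 < 2910383045673370361328125? YES
  n = 2170: C(2170, 9) = 2891746779868845075610510; 2891746779868845075610510 < 2910383045673370361328125? YES
  n = 2171: C(2171, 9) = 2903784578674959601827205; 2903784578674959601827205 < 2910383045673370361328125? YES
  n = 2172: C(2172, 9) = 2915866900084148060642020; 2915866900084148060642020 < 2910383045673370361328125? NO
  n = 2173: C(2173, 9) = 2927993888115921319674265; 2927993888115921319674265 < 2910383045673370361328125? NO
  n = 2174: C(2174, 9) = 2940165687188920530702934; 2940165687188920530702934 < 2910383045673370361328125? NO
The largest n with C(n, 9) < 2910383045673370361328125 is n = 2171 (where E[X] = 580756915734991920365441/582076609134674072265625 ≈ 0.997733). Hence R_5(9) > 2171, i.e. R_5(9) ≥ 2172.

Largest n = 2171; hence R_5(9) > 2171.


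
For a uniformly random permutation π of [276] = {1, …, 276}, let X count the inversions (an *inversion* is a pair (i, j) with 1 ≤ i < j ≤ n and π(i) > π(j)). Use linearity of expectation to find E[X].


Write X = Σ X_I over the C(276, 2) = 37950 pairs i < j, with X_I the indicator of one inversion.
There are 37950 indicators.
For each fixed pair i < j, the values π(i) and π(j) are two distinct elements of {1, …, 276} in uniformly random order; by symmetry P[π(i) > π(j)] = 1/2.
By linearity: E[X] = 37950 · (1/2) = C(276, 2) · (1/2) = 37950/2 = 18975 ≈ 18975.0000.

E[X] = 18975 = 18975.0000.


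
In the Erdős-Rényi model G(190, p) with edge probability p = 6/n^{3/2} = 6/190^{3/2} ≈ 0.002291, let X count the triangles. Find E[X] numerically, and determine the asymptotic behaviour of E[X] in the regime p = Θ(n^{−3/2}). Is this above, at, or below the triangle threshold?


Number of potential triangles: C(190, 3) = 1125180.
Each occurs with probability p³ ≈ (0.002291)³ ≈ 1.202438e-08.
By linearity: E[X] = C(190, 3)·p³ ≈ 1125180 · 1.202438e-08 ≈ 0.0135.
Since α = 3/2 > 1, p = c/n^{3/2} = o(1/n) is below the triangle threshold p ~ 1/n. Asymptotically E[X] ~ (c³/6)·n^{3(1−α)} = (6³/6)·n^{-1.5} → 0, so by Markov's inequality G has no triangles w.h.p.

E[X] ≈ 0.0135; in regime p = Θ(1/n^{3/2}) E[X] tends to 0 (below the triangle threshold p ~ 1/n).


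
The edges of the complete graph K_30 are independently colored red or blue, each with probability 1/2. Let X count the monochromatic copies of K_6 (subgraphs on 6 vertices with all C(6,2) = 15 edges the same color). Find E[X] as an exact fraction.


Let X = Σ_S X_S over the C(30, 6) = 593775 subsets S of size 6, where X_S = 1 if the K_6 on S is monochromatic.
For a fixed S, the K_6 on S has C(6, 2) = 15 edges. P[all 15 edges red] = (1/2)^15, and likewise for blue, so P[monochromatic] = 2·(1/2)^15 = 2^{1 − 15} = 1/16384.
By linearity: E[X] = C(30, 6) · 2^{1 − 15} = 593775 · 1/16384 = 593775/16384.
Numerically: E[X] ≈ 36.241150.

E[X] = C(30,6)·2^(1−C(6,2)) = 593775/16384 ≈ 36.241150.


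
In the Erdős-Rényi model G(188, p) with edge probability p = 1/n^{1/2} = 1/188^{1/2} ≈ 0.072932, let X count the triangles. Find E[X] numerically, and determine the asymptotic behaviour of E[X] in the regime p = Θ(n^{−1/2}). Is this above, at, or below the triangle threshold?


Number of potential triangles: C(188, 3) = 1089836.
Each occurs with probability p³ ≈ (0.072932)³ ≈ 3.8793881e-04.
By linearity: E[X] = C(188, 3)·p³ ≈ 1089836 · 3.8793881e-04 ≈ 422.78968.
Since α = 1/2 < 1, p = c/n^{1/2} ≫ 1/n is above the triangle threshold p ~ 1/n. Asymptotically E[X] ~ (c³/6)·n^{3(1−α)} = (1³/6)·n^{1.5} → ∞; triangles are abundant w.h.p.

E[X] ≈ 422.78968; in regime p = Θ(1/n^{1/2}) E[X] diverges (above the triangle threshold p ~ 1/n).


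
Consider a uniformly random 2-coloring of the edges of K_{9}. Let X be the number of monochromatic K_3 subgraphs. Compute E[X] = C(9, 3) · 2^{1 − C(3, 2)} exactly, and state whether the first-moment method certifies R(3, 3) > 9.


E[X] = C(9, 3) · 2^{1 − 3} = 84 · 2^{−2} = 84/4.
As a reduced fraction: E[X] = 21 ≈ 21.00000.
Is E[X] < 1? NO.
Since E[X] ≥ 1, the first-moment bound is inconclusive at n = 9; it does NOT by itself certify R(3, 3) > 9.

E[X] = 21 ≈ 21.00000; E[X] ≥ 1; first-moment method inconclusive here.


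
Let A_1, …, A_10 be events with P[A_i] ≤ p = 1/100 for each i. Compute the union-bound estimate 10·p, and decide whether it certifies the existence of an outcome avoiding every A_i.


Union bound: P[∪_{i=1}^{10} A_i] ≤ Σ_i P[A_i] ≤ 10·p = 10·(1/100) = 1/10.
Numerically: 1/10 ≈ 0.100.
Is 1/10 < 1? YES.
Since P[∪ A_i] ≤ 1/10 < 1, the complement has P[∩ A_i^c] ≥ 1 − 1/10 = 9/10 > 0, so some outcome avoids every A_i.

10·p = 1/10 ≈ 0.100; existence CERTIFIED by the union bound.


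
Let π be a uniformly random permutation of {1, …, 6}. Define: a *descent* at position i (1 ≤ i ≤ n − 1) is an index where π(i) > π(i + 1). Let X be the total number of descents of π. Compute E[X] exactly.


Write X = Σ X_I over i = 1, …, 5, with X_I the indicator of one descent.
There are 5 indicators.
For each fixed i, the pair (π(i), π(i+1)) is a uniformly random ordered pair of distinct values from {1, …, 6}; by symmetry P[π(i) > π(i+1)] = 1/2.
By linearity: E[X] = 5 · (1/2) = (6 − 1) · (1/2) = 5/2 ≈ 2.500.

E[X] = 5/2 = 2.500.


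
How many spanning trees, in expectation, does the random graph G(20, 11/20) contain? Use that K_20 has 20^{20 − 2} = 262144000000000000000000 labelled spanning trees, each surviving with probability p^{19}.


K_20 has 20^{20 − 2} = 262144000000000000000000 labelled spanning trees.
For each such spanning tree H, let X_H = 1 if all 19 edges of H are present in G. Then P[X_H = 1] = p^{19} = (11/20)^{19} = 61159090448414546291/5242880000000000000000000.
By linearity of expectation: E[X] = Σ_H E[X_H] = 262144000000000000000000 · p^{19} = 262144000000000000000000 · 61159090448414546291/5242880000000000000000000 = 61159090448414546291/20.
Numerically: E[X] ≈ 3.05795e+18.

E[X] = 262144000000000000000000 · (11/20)^{19} = 61159090448414546291/20 ≈ 3.05795e+18.


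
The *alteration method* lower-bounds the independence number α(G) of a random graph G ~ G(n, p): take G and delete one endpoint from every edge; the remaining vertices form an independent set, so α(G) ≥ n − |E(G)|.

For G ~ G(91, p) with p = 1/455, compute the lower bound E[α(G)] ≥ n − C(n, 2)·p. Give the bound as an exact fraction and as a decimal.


E[|E(G)|] = C(91, 2)·p = 4095 · (1/455) = 9.
E[α(G)] ≥ n − E[|E(G)|] = 91 − 9 = 82.
Numerically: ≈ 82.000000.
(This is only a lower bound; the true E[α(G)] may be larger.)

E[α(G)] ≥ 82 ≈ 82.000000.


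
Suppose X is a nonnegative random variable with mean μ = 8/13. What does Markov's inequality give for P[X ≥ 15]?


μ = E[X] = 8/13, a = 15.
Markov: P[X ≥ 15] ≤ μ/a = (8/13)/15 = 8/195.
Numerically: ≈ 0.041026.
(Since a = 15 > μ = 0.615385, the bound 8/195 is < 1 and informative.)

P[X ≥ 15] ≤ 8/195 ≈ 0.041026.


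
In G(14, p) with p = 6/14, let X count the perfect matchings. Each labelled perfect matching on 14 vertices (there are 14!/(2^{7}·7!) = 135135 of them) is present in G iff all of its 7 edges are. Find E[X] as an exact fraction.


K_14 has 14!/(2^{7}·7!) = 135135 labelled perfect matchings.
For each such perfect matching H, let X_H = 1 if all 7 edges of H are present in G. Then P[X_H = 1] = p^{7} = (3/7)^{7} = 2187/823543.
Summing the indicators: E[X] = Σ_H E[X_H] = 135135 · p^{7} = 135135 · 2187/823543 = 42220035/117649.
Numerically: E[X] ≈ 358.9.

E[X] = 135135 · (3/7)^{7} = 42220035/117649 ≈ 358.9.


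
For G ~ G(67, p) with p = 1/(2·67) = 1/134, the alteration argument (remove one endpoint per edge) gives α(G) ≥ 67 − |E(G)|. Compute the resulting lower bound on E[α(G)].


E[|E(G)|] = C(67, 2)·p = 2211 · (1/134) = 33/2.
E[α(G)] ≥ n − E[|E(G)|] = 67 − 33/2 = 101/2.
Numerically: ≈ 50.500.
(This is only a lower bound; the true E[α(G)] may be larger.)

E[α(G)] ≥ 101/2 ≈ 50.500.


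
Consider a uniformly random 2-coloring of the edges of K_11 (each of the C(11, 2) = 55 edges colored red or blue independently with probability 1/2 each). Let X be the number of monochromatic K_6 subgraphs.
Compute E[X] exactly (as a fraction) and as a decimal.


Let X = Σ_S X_S over the C(11, 6) = 462 subsets S of size 6, where X_S = 1 if the K_6 on S is monochromatic.
For a fixed S, the K_6 on S has C(6, 2) = 15 edges. P[all 15 edges red] = (1/2)^15, and likewise for blue, so P[monochromatic] = 2·(1/2)^15 = 2^{1 − 15} = 1/16384.
Summing: E[X] = C(11, 6) · 2^{1 − 15} = 462 · 1/16384 = 231/8192.
Numerically: E[X] ≈ 0.02820.

E[X] = C(11,6)·2^(1−C(6,2)) = 231/8192 ≈ 0.02820.


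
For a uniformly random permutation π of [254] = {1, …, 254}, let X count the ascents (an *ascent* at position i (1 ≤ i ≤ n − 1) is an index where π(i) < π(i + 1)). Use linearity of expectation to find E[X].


Write X = Σ X_I over i = 1, …, 253, with X_I the indicator of one ascent.
There are 253 indicators.
For each fixed i, the pair (π(i), π(i+1)) is a uniformly random ordered pair of distinct values from {1, …, 254}; by symmetry P[π(i) < π(i+1)] = 1/2.
By linearity: E[X] = 253 · (1/2) = (254 − 1) · (1/2) = 253/2 ≈ 126.500.

E[X] = 253/2 = 126.500.


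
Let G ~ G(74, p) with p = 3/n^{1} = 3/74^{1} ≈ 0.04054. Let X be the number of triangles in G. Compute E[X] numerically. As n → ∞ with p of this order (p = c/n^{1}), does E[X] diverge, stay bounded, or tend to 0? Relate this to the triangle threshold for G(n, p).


Number of potential triangles: C(74, 3) = 64824.
Each occurs with probability p³ ≈ (0.04054)³ ≈ 6.662981e-05.
By linearity: E[X] = C(74, 3)·p³ ≈ 64824 · 6.662981e-05 ≈ 4.3192.
Here α = 1, so p = 3/n is exactly at the triangle threshold p ~ 1/n. Asymptotically E[X] → c³/6 = 3³/6 = 9/2 ≈ 4.5000, a bounded constant. In this regime the triangle count is asymptotically Poisson(c³/6).

E[X] ≈ 4.3192; in regime p = Θ(1/n^{1}) E[X] stays bounded (at the triangle threshold p ~ 1/n).


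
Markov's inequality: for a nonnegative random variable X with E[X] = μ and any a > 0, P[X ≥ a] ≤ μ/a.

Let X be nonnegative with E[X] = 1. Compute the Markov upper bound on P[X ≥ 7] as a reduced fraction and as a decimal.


μ = E[X] = 1, a = 7.
Markov: P[X ≥ 7] ≤ μ/a = (1)/7 = 1/7.
Numerically: ≈ 0.143.
(Since a = 7 > μ = 1.000, the bound 1/7 is < 1 and informative.)

P[X ≥ 7] ≤ 1/7 ≈ 0.143.


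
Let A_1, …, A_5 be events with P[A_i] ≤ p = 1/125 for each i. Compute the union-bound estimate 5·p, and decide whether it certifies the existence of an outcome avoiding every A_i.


Union bound: P[∪_{i=1}^{5} A_i] ≤ Σ_i P[A_i] ≤ 5·p = 5·(1/125) = 1/25.
Numerically: 1/25 ≈ 0.0400000.
Is 1/25 < 1? YES.
Since P[∪ A_i] ≤ 1/25 < 1, the complement has P[∩ A_i^c] ≥ 1 − 1/25 = 24/25 > 0, so some outcome avoids every A_i.

5·p = 1/25 ≈ 0.0400000; existence CERTIFIED by the union bound.


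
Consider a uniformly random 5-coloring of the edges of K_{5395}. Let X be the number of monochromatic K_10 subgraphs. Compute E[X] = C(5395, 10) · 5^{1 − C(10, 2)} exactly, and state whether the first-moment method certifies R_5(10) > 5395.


E[X] = C(5395, 10) · 5^{1 − 45} = 5708563736675616143322765475706 · 5^{−44} = 5708563736675616143322765475706/5684341886080801486968994140625.
As a reduced fraction: E[X] = 5708563736675616143322765475706/5684341886080801486968994140625 ≈ 1.0043.
Is E[X] < 1? NO.
Since E[X] ≥ 1, the first-moment bound is inconclusive at n = 5395; it does NOT by itself certify R_5(10) > 5395.

E[X] = 5708563736675616143322765475706/5684341886080801486968994140625 ≈ 1.0043; E[X] ≥ 1; first-moment method inconclusive here.


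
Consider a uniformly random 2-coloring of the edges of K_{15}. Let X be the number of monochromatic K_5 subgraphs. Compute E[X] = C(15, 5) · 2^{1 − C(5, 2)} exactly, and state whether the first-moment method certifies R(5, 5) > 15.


E[X] = C(15, 5) · 2^{1 − 10} = 3003 · 2^{−9} = 3003/512.
As a reduced fraction: E[X] = 3003/512 ≈ 5.865.
Is E[X] < 1? NO.
Since E[X] ≥ 1, the first-moment bound is inconclusive at n = 15; it does NOT by itself certify R(5, 5) > 15.

E[X] = 3003/512 ≈ 5.865; E[X] ≥ 1; first-moment method inconclusive here.


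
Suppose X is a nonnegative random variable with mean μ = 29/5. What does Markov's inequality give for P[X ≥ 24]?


μ = E[X] = 29/5, a = 24.
Markov: P[X ≥ 24] ≤ μ/a = (29/5)/24 = 29/120.
Numerically: ≈ 0.2417.
(Since a = 24 > μ = 5.8000, the bound 29/120 is < 1 and informative.)

P[X ≥ 24] ≤ 29/120 ≈ 0.2417.


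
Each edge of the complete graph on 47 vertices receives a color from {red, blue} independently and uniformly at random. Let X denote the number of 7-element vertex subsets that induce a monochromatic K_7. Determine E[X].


Let X = Σ_S X_S over the C(47, 7) = 62891499 subsets S of size 7, where X_S = 1 if the K_7 on S is monochromatic.
For a fixed S, the K_7 on S has C(7, 2) = 21 edges. P[all 21 edges red] = (1/2)^21, and likewise for blue, so P[monochromatic] = 2·(1/2)^21 = 2^{1 − 21} = 1/1048576.
By linearity: E[X] = C(47, 7) · 2^{1 − 21} = 62891499 · 1/1048576 = 62891499/1048576.
Numerically: E[X] ≈ 59.978007.

E[X] = C(47,7)·2^(1−C(7,2)) = 62891499/1048576 ≈ 59.978007.


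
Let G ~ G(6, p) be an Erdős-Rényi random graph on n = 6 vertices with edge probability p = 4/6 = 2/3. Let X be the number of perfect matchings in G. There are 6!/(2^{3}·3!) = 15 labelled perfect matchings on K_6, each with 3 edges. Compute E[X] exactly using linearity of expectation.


K_6 has 6!/(2^{3}·3!) = 15 labelled perfect matchings.
For each such perfect matching H, let X_H = 1 if all 3 edges of H are present in G. Then P[X_H = 1] = p^{3} = (2/3)^{3} = 8/27.
By linearity of expectation: E[X] = Σ_H E[X_H] = 15 · p^{3} = 15 · 8/27 = 40/9.
Numerically: E[X] ≈ 4.44444.

E[X] = 15 · (2/3)^{3} = 40/9 ≈ 4.44444.


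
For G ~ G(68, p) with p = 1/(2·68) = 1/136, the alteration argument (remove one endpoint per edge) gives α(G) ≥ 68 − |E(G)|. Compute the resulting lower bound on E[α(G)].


E[|E(G)|] = C(68, 2)·p = 2278 · (1/136) = 67/4.
E[α(G)] ≥ n − E[|E(G)|] = 68 − 67/4 = 205/4.
Numerically: ≈ 51.25000.
(This is only a lower bound; the true E[α(G)] may be larger.)

E[α(G)] ≥ 205/4 ≈ 51.25000.


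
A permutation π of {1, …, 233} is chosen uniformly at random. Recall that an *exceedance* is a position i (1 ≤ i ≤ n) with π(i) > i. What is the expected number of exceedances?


Write X = Σ_{i=1}^{233} X_i, where X_i = 1_{π(i) > i}.
For each fixed i, π(i) is uniform over {1, …, 233} (marginal of a uniform permutation), so P[π(i) > i] = (n − i)/n. Summing: Σ_{i=1}^{233} (n − i)/n = (0 + 1 + … + 232)/233 = 233(233 − 1)/(2·233) = (233 − 1)/2.
Hence E[X] = Σ_{i=1}^{233} (233 − i)/233 = 116 ≈ 116.0000.

E[X] = 116 = 116.0000.


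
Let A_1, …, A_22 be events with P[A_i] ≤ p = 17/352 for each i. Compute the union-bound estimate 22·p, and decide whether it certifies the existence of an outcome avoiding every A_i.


Union bound: P[∪_{i=1}^{22} A_i] ≤ Σ_i P[A_i] ≤ 22·p = 22·(17/352) = 17/16.
Numerically: 17/16 ≈ 1.062500.
Is 17/16 < 1? NO.
Since the bound 17/16 is ≥ 1, the union bound is uninformative here; it does NOT by itself certify existence.

22·p = 17/16 ≈ 1.062500; existence NOT certified by the union bound.


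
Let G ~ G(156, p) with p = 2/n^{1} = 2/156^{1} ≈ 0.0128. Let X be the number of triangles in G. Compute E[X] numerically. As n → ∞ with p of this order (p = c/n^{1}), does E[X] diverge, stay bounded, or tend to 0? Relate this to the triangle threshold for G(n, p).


Number of potential triangles: C(156, 3) = 620620.
Each occurs with probability p³ ≈ (0.0128)³ ≈ 2.10725e-06.
By linearity: E[X] = C(156, 3)·p³ ≈ 620620 · 2.10725e-06 ≈ 1.308.
Here α = 1, so p = 2/n is exactly at the triangle threshold p ~ 1/n. Asymptotically E[X] → c³/6 = 2³/6 = 4/3 ≈ 1.333, a bounded constant. In this regime the triangle count is asymptotically Poisson(c³/6).

E[X] ≈ 1.308; in regime p = Θ(1/n^{1}) E[X] stays bounded (at the triangle threshold p ~ 1/n).


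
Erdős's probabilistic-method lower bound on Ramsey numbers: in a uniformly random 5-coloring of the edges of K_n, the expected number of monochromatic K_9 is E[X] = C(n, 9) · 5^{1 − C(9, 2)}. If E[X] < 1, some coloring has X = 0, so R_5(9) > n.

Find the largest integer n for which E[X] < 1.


We need C(n, 9) · 5^{1 − 36} < 1, i.e. C(n, 9) < 5^{36 − 1} = 2910383045673370361328125.
Check values of n near the boundary:
  n = 2166: C(2166, 9) = 2844037944203015677277940; 2844037944203015677277940 < 2910383045673370361328125? YES
  n = 2167: C(2167, 9) = 2855899084841489792706810; 2855899084841489792706810 < 2910383045673370361328125? YES
  n = 2168: C(2168, 9) = 2867804175977929537095120; 2867804175977929537095120 < 2910383045673370361328125? YES
  n = 2169: C(2169, 9) = 2879753360044504243499683; 2879753360044504243499683 < 2910383045673370361328125? YES
  n = 2170: C(2170, 9) = 2891746779868845075610510; 2891746779868845075610510 < 2910383045673370361328125? YES
  n = 2171: C(2171, 9) = 2903784578674959601827205; 2903784578674959601827205 < 2910383045673370361328125? YES
  n = 2172: C(2172, 9) = 2915866900084148060642020; 2915866900084148060642020 < 2910383045673370361328125? NO
  n = 2173: C(2173, 9) = 2927993888115921319674265; 2927993888115921319674265 < 2910383045673370361328125? NO
  n = 2174: C(2174, 9) = 2940165687188920530702934; 2940165687188920530702934 < 2910383045673370361328125? NO
The largest n with C(n, 9) < 2910383045673370361328125 is n = 2171 (where E[X] = 580756915734991920365441/582076609134674072265625 ≈ 0.9977328). Hence R_5(9) > 2171, i.e. R_5(9) ≥ 2172.

Largest n = 2171; hence R_5(9) > 2171.


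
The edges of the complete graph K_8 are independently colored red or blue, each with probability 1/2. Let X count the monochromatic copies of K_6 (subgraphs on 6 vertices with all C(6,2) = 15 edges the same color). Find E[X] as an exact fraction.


Let X = Σ_S X_S over the C(8, 6) = 28 subsets S of size 6, where X_S = 1 if the K_6 on S is monochromatic.
For a fixed S, the K_6 on S has C(6, 2) = 15 edges. P[all 15 edges red] = (1/2)^15, and likewise for blue, so P[monochromatic] = 2·(1/2)^15 = 2^{1 − 15} = 1/16384.
Summing: E[X] = C(8, 6) · 2^{1 − 15} = 28 · 1/16384 = 7/4096.
Numerically: E[X] ≈ 0.0017.

E[X] = C(8,6)·2^(1−C(6,2)) = 7/4096 ≈ 0.0017.


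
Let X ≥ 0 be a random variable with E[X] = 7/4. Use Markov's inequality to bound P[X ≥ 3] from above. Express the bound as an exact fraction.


μ = E[X] = 7/4, a = 3.
Markov: P[X ≥ 3] ≤ μ/a = (7/4)/3 = 7/12.
Numerically: ≈ 0.583.
(Since a = 3 > μ = 1.750, the bound 7/12 is < 1 and informative.)

P[X ≥ 3] ≤ 7/12 ≈ 0.583.


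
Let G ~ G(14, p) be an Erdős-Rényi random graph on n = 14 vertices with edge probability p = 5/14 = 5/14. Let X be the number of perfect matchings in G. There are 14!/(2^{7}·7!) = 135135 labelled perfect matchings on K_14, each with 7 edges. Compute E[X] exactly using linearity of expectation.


K_14 has 14!/(2^{7}·7!) = 135135 labelled perfect matchings.
For each such perfect matching H, let X_H = 1 if all 7 edges of H are present in G. Then P[X_H = 1] = p^{7} = (5/14)^{7} = 78125/105413504.
Summing the indicators: E[X] = Σ_H E[X_H] = 135135 · p^{7} = 135135 · 78125/105413504 = 1508203125/15059072.
Numerically: E[X] ≈ 100.2.

E[X] = 135135 · (5/14)^{7} = 1508203125/15059072 ≈ 100.2.


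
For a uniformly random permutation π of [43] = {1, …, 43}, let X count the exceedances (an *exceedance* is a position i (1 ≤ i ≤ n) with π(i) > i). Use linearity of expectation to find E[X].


Write X = Σ_{i=1}^{43} X_i, where X_i = 1_{π(i) > i}.
For each fixed i, π(i) is uniform over {1, …, 43} (marginal of a uniform permutation), so P[π(i) > i] = (n − i)/n. Summing: Σ_{i=1}^{43} (n − i)/n = (0 + 1 + … + 42)/43 = 43(43 − 1)/(2·43) = (43 − 1)/2.
Hence E[X] = Σ_{i=1}^{43} (43 − i)/43 = 21 ≈ 21.000000.

E[X] = 21 = 21.000000.


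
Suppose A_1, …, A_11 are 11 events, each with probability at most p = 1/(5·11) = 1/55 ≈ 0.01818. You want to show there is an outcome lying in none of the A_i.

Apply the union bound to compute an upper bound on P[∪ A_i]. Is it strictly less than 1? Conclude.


Union bound: P[∪_{i=1}^{11} A_i] ≤ Σ_i P[A_i] ≤ 11·p = 11·(1/55) = 1/5.
Numerically: 1/5 ≈ 0.20000.
Is 1/5 < 1? YES.
Since P[∪ A_i] ≤ 1/5 < 1, the complement has P[∩ A_i^c] ≥ 1 − 1/5 = 4/5 > 0, so some outcome avoids every A_i.

11·p = 1/5 ≈ 0.20000; existence CERTIFIED by the union bound.


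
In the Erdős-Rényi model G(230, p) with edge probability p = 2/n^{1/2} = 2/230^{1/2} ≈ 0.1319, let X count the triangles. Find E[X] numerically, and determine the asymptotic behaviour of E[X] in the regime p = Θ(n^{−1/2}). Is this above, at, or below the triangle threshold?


Number of potential triangles: C(230, 3) = 2001460.
Each occurs with probability p³ ≈ (0.1319)³ ≈ 2.293497e-03.
By linearity: E[X] = C(230, 3)·p³ ≈ 2001460 · 2.293497e-03 ≈ 4590.3431.
Since α = 1/2 < 1, p = c/n^{1/2} ≫ 1/n is above the triangle threshold p ~ 1/n. Asymptotically E[X] ~ (c³/6)·n^{3(1−α)} = (2³/6)·n^{1.5} → ∞; triangles are abundant w.h.p.

E[X] ≈ 4590.3431; in regime p = Θ(1/n^{1/2}) E[X] diverges (above the triangle threshold p ~ 1/n).


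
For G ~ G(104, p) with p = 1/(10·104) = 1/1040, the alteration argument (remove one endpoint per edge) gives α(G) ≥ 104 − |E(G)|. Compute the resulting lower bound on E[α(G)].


E[|E(G)|] = C(104, 2)·p = 5356 · (1/1040) = 103/20.
E[α(G)] ≥ n − E[|E(G)|] = 104 − 103/20 = 1977/20.
Numerically: ≈ 98.8500.
(This is only a lower bound; the true E[α(G)] may be larger.)

E[α(G)] ≥ 1977/20 ≈ 98.8500.


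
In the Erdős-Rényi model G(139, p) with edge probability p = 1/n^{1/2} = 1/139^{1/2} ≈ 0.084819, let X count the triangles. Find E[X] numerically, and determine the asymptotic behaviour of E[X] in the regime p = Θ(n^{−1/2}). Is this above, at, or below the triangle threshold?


Number of potential triangles: C(139, 3) = 437989.
Each occurs with probability p³ ≈ (0.084819)³ ≈ 6.1020786e-04.
By linearity: E[X] = C(139, 3)·p³ ≈ 437989 · 6.1020786e-04 ≈ 267.26433.
Since α = 1/2 < 1, p = c/n^{1/2} ≫ 1/n is above the triangle threshold p ~ 1/n. Asymptotically E[X] ~ (c³/6)·n^{3(1−α)} = (1³/6)·n^{1.5} → ∞; triangles are abundant w.h.p.

E[X] ≈ 267.26433; in regime p = Θ(1/n^{1/2}) E[X] diverges (above the triangle threshold p ~ 1/n).


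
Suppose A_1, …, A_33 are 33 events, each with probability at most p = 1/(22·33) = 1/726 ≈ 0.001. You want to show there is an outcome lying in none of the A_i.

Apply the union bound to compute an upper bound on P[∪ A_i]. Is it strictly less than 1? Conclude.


Union bound: P[∪_{i=1}^{33} A_i] ≤ Σ_i P[A_i] ≤ 33·p = 33·(1/726) = 1/22.
Numerically: 1/22 ≈ 0.045.
Is 1/22 < 1? YES.
Since P[∪ A_i] ≤ 1/22 < 1, the complement has P[∩ A_i^c] ≥ 1 − 1/22 = 21/22 > 0, so some outcome avoids every A_i.

33·p = 1/22 ≈ 0.045; existence CERTIFIED by the union bound.


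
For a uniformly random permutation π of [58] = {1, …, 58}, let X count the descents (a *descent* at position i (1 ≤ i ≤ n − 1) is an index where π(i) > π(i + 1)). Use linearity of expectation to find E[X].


Write X = Σ X_I over i = 1, …, 57, with X_I the indicator of one descent.
There are 57 indicators.
For each fixed i, the pair (π(i), π(i+1)) is a uniformly random ordered pair of distinct values from {1, …, 58}; by symmetry P[π(i) > π(i+1)] = 1/2.
By linearity: E[X] = 57 · (1/2) = (58 − 1) · (1/2) = 57/2 ≈ 28.500000.

E[X] = 57/2 = 28.500000.


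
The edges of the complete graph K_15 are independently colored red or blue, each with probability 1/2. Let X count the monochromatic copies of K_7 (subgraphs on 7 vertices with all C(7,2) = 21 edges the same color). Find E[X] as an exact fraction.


Let X = Σ_S X_S over the C(15, 7) = 6435 subsets S of size 7, where X_S = 1 if the K_7 on S is monochromatic.
For a fixed S, the K_7 on S has C(7, 2) = 21 edges. P[all 21 edges red] = (1/2)^21, and likewise for blue, so P[monochromatic] = 2·(1/2)^21 = 2^{1 − 21} = 1/1048576.
By linearity: E[X] = C(15, 7) · 2^{1 − 21} = 6435 · 1/1048576 = 6435/1048576.
Numerically: E[X] ≈ 0.006.

E[X] = C(15,7)·2^(1−C(7,2)) = 6435/1048576 ≈ 0.006.


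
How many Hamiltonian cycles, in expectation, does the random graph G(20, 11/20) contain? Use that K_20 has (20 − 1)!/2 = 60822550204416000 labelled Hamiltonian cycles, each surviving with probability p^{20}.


K_20 has (20 − 1)!/2 = 60822550204416000 labelled Hamiltonian cycles.
For each such Hamiltonian cycle H, let X_H = 1 if all 20 edges of H are present in G. Then P[X_H = 1] = p^{20} = (11/20)^{20} = 672749994932560009201/104857600000000000000000000.
By linearity of expectation: E[X] = Σ_H E[X_H] = 60822550204416000 · p^{20} = 60822550204416000 · 672749994932560009201/104857600000000000000000000 = 9989836509230039246035759128621/25600000000000000000.
Numerically: E[X] ≈ 3.9e+11.

E[X] = 60822550204416000 · (11/20)^{20} = 9989836509230039246035759128621/25600000000000000000 ≈ 3.9e+11.


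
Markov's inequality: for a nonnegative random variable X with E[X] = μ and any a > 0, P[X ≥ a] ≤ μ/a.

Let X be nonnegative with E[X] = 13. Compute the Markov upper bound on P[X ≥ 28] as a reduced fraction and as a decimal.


μ = E[X] = 13, a = 28.
Markov: P[X ≥ 28] ≤ μ/a = (13)/28 = 13/28.
Numerically: ≈ 0.464.
(Since a = 28 > μ = 13.000, the bound 13/28 is < 1 and informative.)

P[X ≥ 28] ≤ 13/28 ≈ 0.464.


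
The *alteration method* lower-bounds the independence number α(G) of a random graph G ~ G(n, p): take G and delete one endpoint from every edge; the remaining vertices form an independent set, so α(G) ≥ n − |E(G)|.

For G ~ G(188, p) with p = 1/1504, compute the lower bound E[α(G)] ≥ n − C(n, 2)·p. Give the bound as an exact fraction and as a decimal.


E[|E(G)|] = C(188, 2)·p = 17578 · (1/1504) = 187/16.
E[α(G)] ≥ n − E[|E(G)|] = 188 − 187/16 = 2821/16.
Numerically: ≈ 176.312.
(This is only a lower bound; the true E[α(G)] may be larger.)

E[α(G)] ≥ 2821/16 ≈ 176.312.


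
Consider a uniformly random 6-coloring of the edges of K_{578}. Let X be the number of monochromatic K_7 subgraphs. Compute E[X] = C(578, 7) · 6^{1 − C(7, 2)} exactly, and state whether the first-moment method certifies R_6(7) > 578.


E[X] = C(578, 7) · 6^{1 − 21} = 4123120110457920 · 6^{−20} = 4123120110457920/3656158440062976.
As a reduced fraction: E[X] = 21474583908635/19042491875328 ≈ 1.12772.
Is E[X] < 1? NO.
Since E[X] ≥ 1, the first-moment bound is inconclusive at n = 578; it does NOT by itself certify R_6(7) > 578.

E[X] = 21474583908635/19042491875328 ≈ 1.12772; E[X] ≥ 1; first-moment method inconclusive here.


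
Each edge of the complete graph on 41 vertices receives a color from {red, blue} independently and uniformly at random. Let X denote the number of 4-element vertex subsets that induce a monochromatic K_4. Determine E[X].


Let X = Σ_S X_S over the C(41, 4) = 101270 subsets S of size 4, where X_S = 1 if the K_4 on S is monochromatic.
For a fixed S, the K_4 on S has C(4, 2) = 6 edges. P[all 6 edges red] = (1/2)^6, and likewise for blue, so P[monochromatic] = 2·(1/2)^6 = 2^{1 − 6} = 1/32.
By linearity: E[X] = C(41, 4) · 2^{1 − 6} = 101270 · 1/32 = 50635/16.
Numerically: E[X] ≈ 3164.688.

E[X] = C(41,4)·2^(1−C(4,2)) = 50635/16 ≈ 3164.688.


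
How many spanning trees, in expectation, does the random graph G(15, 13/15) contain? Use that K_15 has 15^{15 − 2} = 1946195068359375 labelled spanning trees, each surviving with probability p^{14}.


K_15 has 15^{15 − 2} = 1946195068359375 labelled spanning trees.
For each such spanning tree H, let X_H = 1 if all 14 edges of H are present in G. Then P[X_H = 1] = p^{14} = (13/15)^{14} = 3937376385699289/29192926025390625.
By linearity of expectation: E[X] = Σ_H E[X_H] = 1946195068359375 · p^{14} = 1946195068359375 · 3937376385699289/29192926025390625 = 3937376385699289/15.
Numerically: E[X] ≈ 2.62e+14.

E[X] = 1946195068359375 · (13/15)^{14} = 3937376385699289/15 ≈ 2.62e+14.
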